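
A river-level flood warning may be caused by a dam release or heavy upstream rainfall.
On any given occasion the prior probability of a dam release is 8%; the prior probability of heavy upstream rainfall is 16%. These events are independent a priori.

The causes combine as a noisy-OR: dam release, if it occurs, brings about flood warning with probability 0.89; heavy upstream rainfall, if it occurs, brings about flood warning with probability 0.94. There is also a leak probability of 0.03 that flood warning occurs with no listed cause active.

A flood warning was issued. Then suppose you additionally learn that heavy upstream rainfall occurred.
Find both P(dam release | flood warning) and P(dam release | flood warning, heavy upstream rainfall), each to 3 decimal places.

P(dam release | flood warning) ≈ 0.310; P(dam release | flood warning, heavy upstream rainfall) ≈ 0.084

Under noisy-OR, P(flood warning | causes) = 1 − (1−0.03)·∏(1−qᵢ) over the active causes.
P(flood warning) = 0.03×0.92×0.84 + 0.9418×0.92×0.16 + 0.8933×0.08×0.84 + 0.993598×0.08×0.16 = 0.023184 + 0.138633 + 0.060030 + 0.012718 = 0.234565
Restricting to configurations with dam release present: 0.060030 + 0.012718 = 0.072748.
So P(dam release | flood warning) = 0.072748/0.234565 ≈ 0.310.

Now condition on the additional information:
Numerator (weight on configurations with dam release): 0.993598*0.08 = 0.079488
Denominator P(flood warning | heavy upstream rainfall): 0.9418*0.92 + 0.993598*0.08 = 0.945944
Posterior = 0.079488 / 0.945944 ≈ 0.084
The drop from 0.310 to 0.084 is the explaining-away (discounting) effect.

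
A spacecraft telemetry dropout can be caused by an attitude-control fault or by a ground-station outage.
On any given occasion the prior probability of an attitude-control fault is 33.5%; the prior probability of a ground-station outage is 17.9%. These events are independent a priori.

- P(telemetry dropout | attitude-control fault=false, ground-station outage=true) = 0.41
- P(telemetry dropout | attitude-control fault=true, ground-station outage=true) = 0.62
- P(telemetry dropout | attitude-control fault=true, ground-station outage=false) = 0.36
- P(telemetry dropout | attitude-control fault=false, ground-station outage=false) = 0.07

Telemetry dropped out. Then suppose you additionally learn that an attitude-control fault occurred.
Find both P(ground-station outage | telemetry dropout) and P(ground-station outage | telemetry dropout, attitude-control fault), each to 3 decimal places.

P(telemetry dropout) = 0.07·0.665·0.821 + 0.41·0.665·0.179 + 0.36·0.335·0.821 + 0.62·0.335·0.179 = 0.038218 + 0.048804 + 0.099013 + 0.037178 = 0.223213
The ground-station outage-present share is 0.048804 + 0.037178 = 0.085982.
P(ground-station outage | telemetry dropout) = 0.085982 / 0.223213 ≈ 0.385

Now condition on the additional information:
Weight on ground-station outage=true, given the evidence: 0.62×0.179 = 0.110980
The normalizing constant is 0.36×0.821 + 0.62×0.179 = 0.406540
Posterior = 0.110980 / 0.406540 ≈ 0.273
Conditioning on attitude-control fault lowers the posterior on ground-station outage: the classic explaining-away effect in a common-effect structure.

P(ground-station outage | telemetry dropout) ≈ 0.385; P(ground-station outage | telemetry dropout, attitude-control fault) ≈ 0.273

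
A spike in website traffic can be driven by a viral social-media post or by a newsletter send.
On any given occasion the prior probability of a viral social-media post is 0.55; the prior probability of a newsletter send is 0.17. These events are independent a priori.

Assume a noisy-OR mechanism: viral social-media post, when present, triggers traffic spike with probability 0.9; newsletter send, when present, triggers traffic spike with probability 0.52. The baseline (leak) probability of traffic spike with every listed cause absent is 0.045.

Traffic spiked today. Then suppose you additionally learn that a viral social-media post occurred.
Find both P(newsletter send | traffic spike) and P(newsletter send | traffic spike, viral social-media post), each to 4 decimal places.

Under noisy-OR, P(traffic spike | causes) = 1 − (1−0.045)·∏(1−qᵢ) over the active causes.
For the numerator, keep only newsletter send=true terms: 0.041432 + 0.089214 = 0.130646
Denominator P(traffic spike): 0.045·0.45·0.83 + 0.5416·0.45·0.17 + 0.9045·0.55·0.83 + 0.95416·0.55·0.17 = 0.560357
P(newsletter send | traffic spike) = 0.130646/0.560357 ≈ 0.2331

Now also conditioning on viral social-media post=true:
Enumerate both values of newsletter send and weight by the priors:
  P(traffic spike | viral social-media post) = 0.9045·0.83 + 0.95416·0.17
        = 0.750735 + 0.162207 = 0.912942
Configurations with newsletter send contribute 0.162207, so
  P(newsletter send | traffic spike, viral social-media post) = 0.162207 / 0.912942 ≈ 0.1777

P(newsletter send | traffic spike) ≈ 0.2331; P(newsletter send | traffic spike, viral social-media post) ≈ 0.1777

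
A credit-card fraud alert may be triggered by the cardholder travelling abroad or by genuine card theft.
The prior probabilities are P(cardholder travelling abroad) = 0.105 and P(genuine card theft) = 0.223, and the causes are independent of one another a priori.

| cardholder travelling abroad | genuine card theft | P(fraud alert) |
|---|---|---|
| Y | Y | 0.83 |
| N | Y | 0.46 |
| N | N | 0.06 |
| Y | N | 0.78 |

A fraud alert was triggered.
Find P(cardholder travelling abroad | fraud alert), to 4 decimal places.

Numerator (weight on configurations with cardholder travelling abroad): 0.063636 + 0.019434 = 0.083070
The normalizing constant is 0.06×0.895×0.777 + 0.46×0.895×0.223 + 0.78×0.105×0.777 + 0.83×0.105×0.223 = 0.216604
P(cardholder travelling abroad | fraud alert) = 0.083070/0.216604 ≈ 0.3835

P(cardholder travelling abroad | fraud alert) ≈ 0.3835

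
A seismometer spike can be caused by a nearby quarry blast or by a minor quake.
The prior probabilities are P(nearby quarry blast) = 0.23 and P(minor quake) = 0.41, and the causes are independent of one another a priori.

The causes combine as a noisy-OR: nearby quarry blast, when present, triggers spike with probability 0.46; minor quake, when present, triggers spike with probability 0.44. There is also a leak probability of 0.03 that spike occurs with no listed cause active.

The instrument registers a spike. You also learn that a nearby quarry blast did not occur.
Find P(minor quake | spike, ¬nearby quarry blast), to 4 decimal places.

P(minor quake | spike, ¬nearby quarry blast) ≈ 0.9137

Under noisy-OR, P(spike | causes) = 1 − (1−0.03)·∏(1−qᵢ) over the active causes.
Weight on minor quake=true, given the evidence: 0.4568*0.41 = 0.187288
Normalizer over all consistent configurations: 0.03*0.59 + 0.4568*0.41 = 0.204988
Posterior = 0.187288 / 0.204988 ≈ 0.9137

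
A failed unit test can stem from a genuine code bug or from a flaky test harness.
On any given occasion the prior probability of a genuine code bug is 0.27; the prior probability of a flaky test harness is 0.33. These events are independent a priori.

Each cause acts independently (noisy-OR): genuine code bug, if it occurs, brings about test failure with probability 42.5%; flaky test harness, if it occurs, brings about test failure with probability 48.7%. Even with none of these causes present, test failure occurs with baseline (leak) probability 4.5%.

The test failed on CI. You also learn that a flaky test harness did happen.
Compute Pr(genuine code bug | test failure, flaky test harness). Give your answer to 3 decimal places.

Under noisy-OR, P(test failure | causes) = 1 − (1−0.045)·∏(1−qᵢ) over the active causes.
For the numerator, keep only genuine code bug=true terms: 0.718299·0.27 = 0.193941
The normalizing constant is 0.510085·0.73 + 0.718299·0.27 = 0.566303
Posterior = 0.193941 / 0.566303 ≈ 0.342

Pr(genuine code bug | test failure, flaky test harness) ≈ 0.342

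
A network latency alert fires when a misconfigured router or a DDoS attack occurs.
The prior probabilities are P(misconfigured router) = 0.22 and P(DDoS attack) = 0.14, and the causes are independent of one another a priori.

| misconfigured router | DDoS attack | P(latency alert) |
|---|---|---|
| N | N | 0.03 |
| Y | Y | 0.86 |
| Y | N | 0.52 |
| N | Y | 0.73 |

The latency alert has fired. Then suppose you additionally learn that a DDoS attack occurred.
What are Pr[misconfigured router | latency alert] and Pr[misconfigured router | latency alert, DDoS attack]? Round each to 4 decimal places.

Pr[misconfigured router | latency alert] ≈ 0.5557; Pr[misconfigured router | latency alert, DDoS attack] ≈ 0.2494

Numerator (weight on configurations with misconfigured router): 0.098384 + 0.026488 = 0.124872
The normalizing constant is 0.03*0.78*0.86 + 0.73*0.78*0.14 + 0.52*0.22*0.86 + 0.86*0.22*0.14 = 0.224712
P(misconfigured router | latency alert) = 0.124872/0.224712 ≈ 0.5557

Now condition on the additional information:
Numerator (weight on configurations with misconfigured router): 0.86*0.22 = 0.189200
The normalizing constant is 0.73*0.78 + 0.86*0.22 = 0.758600
P(misconfigured router | latency alert, DDoS attack) = 0.189200/0.758600 ≈ 0.2494
Conditioning on DDoS attack lowers the posterior on misconfigured router: the classic explaining-away effect in a common-effect structure.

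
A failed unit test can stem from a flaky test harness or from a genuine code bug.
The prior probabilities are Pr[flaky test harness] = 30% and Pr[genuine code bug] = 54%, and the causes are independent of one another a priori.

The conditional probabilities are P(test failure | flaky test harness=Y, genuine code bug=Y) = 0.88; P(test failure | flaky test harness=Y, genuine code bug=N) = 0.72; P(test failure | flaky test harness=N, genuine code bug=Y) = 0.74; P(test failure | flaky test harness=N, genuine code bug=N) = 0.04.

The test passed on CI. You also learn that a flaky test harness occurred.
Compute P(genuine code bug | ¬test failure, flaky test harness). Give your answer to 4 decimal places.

For the numerator, keep only genuine code bug=true terms: 0.12×0.54 = 0.064800
Normalizer over all consistent configurations: 0.28×0.46 + 0.12×0.54 = 0.193600
P(genuine code bug | ¬test failure, flaky test harness) = 0.064800/0.193600 ≈ 0.3347

P(genuine code bug | ¬test failure, flaky test harness) ≈ 0.3347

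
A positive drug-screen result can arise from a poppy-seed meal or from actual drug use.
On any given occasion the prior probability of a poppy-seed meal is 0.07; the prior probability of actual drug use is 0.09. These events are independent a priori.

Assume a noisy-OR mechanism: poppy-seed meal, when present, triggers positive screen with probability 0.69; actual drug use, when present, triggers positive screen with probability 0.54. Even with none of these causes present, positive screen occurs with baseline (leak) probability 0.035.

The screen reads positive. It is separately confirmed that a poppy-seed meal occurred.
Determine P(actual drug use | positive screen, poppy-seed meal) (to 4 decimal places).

P(actual drug use | positive screen, poppy-seed meal) ≈ 0.1085

Under noisy-OR, P(positive screen | causes) = 1 − (1−0.035)·∏(1−qᵢ) over the active causes.
Enumerate both values of actual drug use and weight by the priors:
  P(positive screen | poppy-seed meal) = 0.70085×0.91 + 0.862391×0.09
        = 0.637773 + 0.077615 = 0.715388
Keeping only the actual drug use-present terms gives 0.077615, so
  P(actual drug use | positive screen, poppy-seed meal) = 0.077615 / 0.715388 ≈ 0.1085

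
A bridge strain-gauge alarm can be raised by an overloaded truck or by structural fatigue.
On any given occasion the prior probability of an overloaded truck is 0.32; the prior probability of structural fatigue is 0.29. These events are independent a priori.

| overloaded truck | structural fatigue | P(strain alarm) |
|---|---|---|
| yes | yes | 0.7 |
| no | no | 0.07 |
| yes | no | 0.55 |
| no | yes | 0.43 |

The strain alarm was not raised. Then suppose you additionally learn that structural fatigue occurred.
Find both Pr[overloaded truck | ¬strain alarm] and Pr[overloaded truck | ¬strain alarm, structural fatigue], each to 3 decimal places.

P(¬strain alarm) = 0.93×0.68×0.71 + 0.57×0.68×0.29 + 0.45×0.32×0.71 + 0.3×0.32×0.29 = 0.449004 + 0.112404 + 0.102240 + 0.027840 = 0.691488
The overloaded truck-present share is 0.102240 + 0.027840 = 0.130080.
So P(overloaded truck | ¬strain alarm) = 0.130080/0.691488 ≈ 0.188.

Now also conditioning on structural fatigue=true:
P(¬strain alarm | structural fatigue) = 0.57*0.68 + 0.3*0.32 = 0.387600 + 0.096000 = 0.483600
Restricting to configurations with overloaded truck present: 0.3*0.32 = 0.096000.
Hence the posterior is 0.096000/0.483600 ≈ 0.199.

Pr[overloaded truck | ¬strain alarm] ≈ 0.188; Pr[overloaded truck | ¬strain alarm, structural fatigue] ≈ 0.199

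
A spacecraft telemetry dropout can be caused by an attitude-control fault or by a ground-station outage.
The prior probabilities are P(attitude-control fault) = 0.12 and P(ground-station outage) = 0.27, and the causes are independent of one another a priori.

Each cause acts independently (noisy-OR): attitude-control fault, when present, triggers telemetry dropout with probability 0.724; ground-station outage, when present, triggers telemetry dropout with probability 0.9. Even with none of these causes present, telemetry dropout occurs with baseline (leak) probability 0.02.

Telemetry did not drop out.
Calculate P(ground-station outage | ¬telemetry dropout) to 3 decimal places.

P(ground-station outage | ¬telemetry dropout) ≈ 0.036

Under noisy-OR, P(telemetry dropout | causes) = 1 − (1−0.02)·∏(1−qᵢ) over the active causes.
P(¬telemetry dropout) = 0.98*0.88*0.73 + 0.098*0.88*0.27 + 0.27048*0.12*0.73 + 0.027048*0.12*0.27 = 0.629552 + 0.023285 + 0.023694 + 0.000876 = 0.677407
The ground-station outage-present share is 0.023285 + 0.000876 = 0.024161.
So P(ground-station outage | ¬telemetry dropout) = 0.024161/0.677407 ≈ 0.036.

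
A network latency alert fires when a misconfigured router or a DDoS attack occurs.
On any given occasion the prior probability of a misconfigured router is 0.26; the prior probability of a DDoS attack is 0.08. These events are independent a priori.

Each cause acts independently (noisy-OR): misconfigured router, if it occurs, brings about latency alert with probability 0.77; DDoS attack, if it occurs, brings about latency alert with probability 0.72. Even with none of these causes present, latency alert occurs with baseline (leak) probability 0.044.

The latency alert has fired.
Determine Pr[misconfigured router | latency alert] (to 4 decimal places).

Pr[misconfigured router | latency alert] ≈ 0.7377

Under noisy-OR, P(latency alert | causes) = 1 − (1−0.044)·∏(1−qᵢ) over the active causes.
P(latency alert) = 0.044*0.74*0.92 + 0.73232*0.74*0.08 + 0.78012*0.26*0.92 + 0.938434*0.26*0.08 = 0.029955 + 0.043353 + 0.186605 + 0.019519 = 0.279432
Restricting to configurations with misconfigured router present: 0.186605 + 0.019519 = 0.206124.
P(misconfigured router | latency alert) = 0.206124 / 0.279432 ≈ 0.7377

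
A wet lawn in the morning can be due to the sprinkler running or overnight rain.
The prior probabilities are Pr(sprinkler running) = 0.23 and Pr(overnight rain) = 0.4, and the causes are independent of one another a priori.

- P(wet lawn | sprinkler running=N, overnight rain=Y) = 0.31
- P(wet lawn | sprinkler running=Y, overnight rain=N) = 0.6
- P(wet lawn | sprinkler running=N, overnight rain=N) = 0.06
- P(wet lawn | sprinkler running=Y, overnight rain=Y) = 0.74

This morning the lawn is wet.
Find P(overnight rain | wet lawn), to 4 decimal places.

Sum P(wet lawn|·) weighted by the priors over the 4 (sprinkler running, overnight rain) configurations:
  P(wet lawn) = 0.06*0.77*0.6 + 0.31*0.77*0.4 + 0.6*0.23*0.6 + 0.74*0.23*0.4
        = 0.027720 + 0.095480 + 0.082800 + 0.068080 = 0.274080
Keeping only the overnight rain-present terms gives 0.163560, so
  P(overnight rain | wet lawn) = 0.163560 / 0.274080 ≈ 0.5968

P(overnight rain | wet lawn) ≈ 0.5968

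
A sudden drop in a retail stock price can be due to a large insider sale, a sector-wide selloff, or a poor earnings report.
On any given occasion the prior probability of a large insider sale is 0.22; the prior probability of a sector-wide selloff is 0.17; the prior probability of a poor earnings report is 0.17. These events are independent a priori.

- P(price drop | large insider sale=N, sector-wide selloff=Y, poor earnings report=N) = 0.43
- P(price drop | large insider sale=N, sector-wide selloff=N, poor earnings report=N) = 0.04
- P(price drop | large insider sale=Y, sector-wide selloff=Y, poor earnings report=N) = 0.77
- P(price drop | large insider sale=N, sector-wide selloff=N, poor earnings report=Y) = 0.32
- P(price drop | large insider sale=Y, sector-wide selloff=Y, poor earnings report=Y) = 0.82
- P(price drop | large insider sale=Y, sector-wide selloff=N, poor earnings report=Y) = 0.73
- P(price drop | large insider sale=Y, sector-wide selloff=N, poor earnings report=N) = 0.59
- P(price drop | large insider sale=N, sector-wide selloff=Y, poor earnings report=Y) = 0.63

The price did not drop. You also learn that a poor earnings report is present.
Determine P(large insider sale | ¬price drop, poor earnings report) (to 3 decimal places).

For the numerator, keep only large insider sale=true terms: 0.049302 + 0.006732 = 0.056034
The normalizing constant is 0.68*0.78*0.83 + 0.37*0.78*0.17 + 0.27*0.22*0.83 + 0.18*0.22*0.17 = 0.545328
Posterior = 0.056034 / 0.545328 ≈ 0.103

P(large insider sale | ¬price drop, poor earnings report) ≈ 0.103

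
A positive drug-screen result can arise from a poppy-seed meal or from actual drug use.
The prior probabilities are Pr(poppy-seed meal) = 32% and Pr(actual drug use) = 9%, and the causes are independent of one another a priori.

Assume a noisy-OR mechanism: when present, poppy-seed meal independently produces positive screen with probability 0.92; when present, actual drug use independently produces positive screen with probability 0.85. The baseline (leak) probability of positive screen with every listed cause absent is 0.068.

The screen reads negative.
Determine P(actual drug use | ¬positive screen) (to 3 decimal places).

P(actual drug use | ¬positive screen) ≈ 0.015

Under noisy-OR, P(positive screen | causes) = 1 − (1−0.068)·∏(1−qᵢ) over the active causes.
Sum P(¬positive screen|·) weighted by the priors over the 4 (poppy-seed meal, actual drug use) configurations:
  P(¬positive screen) = 0.932·0.68·0.91 + 0.1398·0.68·0.09 + 0.07456·0.32·0.91 + 0.011184·0.32·0.09
        = 0.576722 + 0.008556 + 0.021712 + 0.000322 = 0.607312
The terms with actual drug use present sum to 0.008878, so
  P(actual drug use | ¬positive screen) = 0.008878 / 0.607312 ≈ 0.015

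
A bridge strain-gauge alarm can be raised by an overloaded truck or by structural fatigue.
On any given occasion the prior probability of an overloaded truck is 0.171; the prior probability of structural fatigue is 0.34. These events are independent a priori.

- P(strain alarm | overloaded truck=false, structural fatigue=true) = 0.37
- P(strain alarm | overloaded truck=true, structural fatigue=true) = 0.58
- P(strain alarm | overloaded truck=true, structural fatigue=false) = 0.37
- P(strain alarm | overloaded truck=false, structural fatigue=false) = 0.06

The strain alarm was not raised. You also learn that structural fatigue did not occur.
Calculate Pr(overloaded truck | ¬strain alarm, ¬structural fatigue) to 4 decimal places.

P(¬strain alarm | ¬structural fatigue) = 0.94*0.829 + 0.63*0.171 = 0.779260 + 0.107730 = 0.886990
Of this, 0.107730 comes from 0.63*0.171 (the overloaded truck=true cases).
P(overloaded truck | ¬strain alarm, ¬structural fatigue) = 0.107730 / 0.886990 ≈ 0.1215

Pr(overloaded truck | ¬strain alarm, ¬structural fatigue) ≈ 0.1215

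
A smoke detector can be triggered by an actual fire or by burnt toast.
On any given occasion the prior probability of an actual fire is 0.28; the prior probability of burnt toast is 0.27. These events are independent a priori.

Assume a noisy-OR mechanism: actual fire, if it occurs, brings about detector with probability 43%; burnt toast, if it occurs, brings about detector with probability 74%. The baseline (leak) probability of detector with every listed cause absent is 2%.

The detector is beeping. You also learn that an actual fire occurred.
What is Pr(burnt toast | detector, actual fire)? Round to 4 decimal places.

Pr(burnt toast | detector, actual fire) ≈ 0.4173

Under noisy-OR, P(detector | causes) = 1 − (1−0.02)·∏(1−qᵢ) over the active causes.
P(detector | actual fire) = 0.4414×0.73 + 0.854764×0.27 = 0.322222 + 0.230786 = 0.553008
Restricting to configurations with burnt toast present: 0.854764×0.27 = 0.230786.
Hence the posterior is 0.230786/0.553008 ≈ 0.4173.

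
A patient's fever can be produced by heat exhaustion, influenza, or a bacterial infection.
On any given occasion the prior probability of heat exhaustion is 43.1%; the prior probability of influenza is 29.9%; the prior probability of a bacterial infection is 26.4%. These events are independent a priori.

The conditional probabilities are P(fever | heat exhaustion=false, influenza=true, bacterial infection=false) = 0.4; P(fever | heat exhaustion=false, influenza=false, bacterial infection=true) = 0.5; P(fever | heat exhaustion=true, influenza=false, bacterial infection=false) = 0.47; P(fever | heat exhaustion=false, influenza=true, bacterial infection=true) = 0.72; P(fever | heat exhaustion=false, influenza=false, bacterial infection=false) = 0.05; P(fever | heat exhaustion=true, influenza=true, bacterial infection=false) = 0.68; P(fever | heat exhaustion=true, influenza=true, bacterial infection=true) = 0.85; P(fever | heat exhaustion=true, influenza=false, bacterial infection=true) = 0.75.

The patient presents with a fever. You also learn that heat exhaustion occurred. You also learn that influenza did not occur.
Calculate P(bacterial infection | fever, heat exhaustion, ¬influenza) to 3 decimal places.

Sum P(fever|·) weighted by the priors over both values of bacterial infection:
  P(fever | heat exhaustion, ¬influenza) = 0.47×0.736 + 0.75×0.264
        = 0.345920 + 0.198000 = 0.543920
The terms with bacterial infection present sum to 0.198000, so
  P(bacterial infection | fever, heat exhaustion, ¬influenza) = 0.198000 / 0.543920 ≈ 0.364

P(bacterial infection | fever, heat exhaustion, ¬influenza) ≈ 0.364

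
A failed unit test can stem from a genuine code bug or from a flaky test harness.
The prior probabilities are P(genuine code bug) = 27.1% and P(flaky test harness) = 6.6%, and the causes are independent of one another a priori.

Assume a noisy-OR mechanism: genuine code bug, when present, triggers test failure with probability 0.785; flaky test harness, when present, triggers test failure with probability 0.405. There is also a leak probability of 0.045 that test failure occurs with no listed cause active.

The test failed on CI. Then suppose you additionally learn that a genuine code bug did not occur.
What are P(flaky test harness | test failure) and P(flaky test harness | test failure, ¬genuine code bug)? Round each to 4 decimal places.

Under noisy-OR, P(test failure | causes) = 1 − (1−0.045)·∏(1−qᵢ) over the active causes.
Numerator (weight on configurations with flaky test harness): 0.020774 + 0.015701 = 0.036475
The normalizing constant is 0.045×0.729×0.934 + 0.431775×0.729×0.066 + 0.794675×0.271×0.934 + 0.877832×0.271×0.066 = 0.268258
Posterior = 0.036475 / 0.268258 ≈ 0.1360

Now condition on the additional information:
Enumerate both values of flaky test harness and weight by the priors:
  P(test failure | ¬genuine code bug) = 0.045·0.934 + 0.431775·0.066
        = 0.042030 + 0.028497 = 0.070527
Configurations with flaky test harness contribute 0.028497, so
  P(flaky test harness | test failure, ¬genuine code bug) = 0.028497 / 0.070527 ≈ 0.4041

P(flaky test harness | test failure) ≈ 0.1360; P(flaky test harness | test failure, ¬genuine code bug) ≈ 0.4041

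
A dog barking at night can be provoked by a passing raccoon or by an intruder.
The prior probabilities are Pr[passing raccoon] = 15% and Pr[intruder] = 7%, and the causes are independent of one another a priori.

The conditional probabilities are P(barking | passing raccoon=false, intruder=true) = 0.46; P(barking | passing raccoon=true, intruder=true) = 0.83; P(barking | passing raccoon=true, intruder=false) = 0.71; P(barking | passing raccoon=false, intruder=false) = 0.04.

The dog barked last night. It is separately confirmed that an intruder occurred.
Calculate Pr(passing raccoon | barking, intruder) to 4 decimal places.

P(barking | intruder) = 0.46·0.85 + 0.83·0.15 = 0.391000 + 0.124500 = 0.515500
Of this, 0.124500 comes from 0.83·0.15 (the passing raccoon=true cases).
Hence the posterior is 0.124500/0.515500 ≈ 0.2415.

Pr(passing raccoon | barking, intruder) ≈ 0.2415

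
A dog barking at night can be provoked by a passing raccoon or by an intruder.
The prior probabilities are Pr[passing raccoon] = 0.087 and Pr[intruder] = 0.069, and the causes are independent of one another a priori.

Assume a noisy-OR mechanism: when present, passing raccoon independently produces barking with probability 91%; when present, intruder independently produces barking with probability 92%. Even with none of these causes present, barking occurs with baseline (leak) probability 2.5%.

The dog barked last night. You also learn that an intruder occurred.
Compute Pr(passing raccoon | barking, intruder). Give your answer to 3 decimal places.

Under noisy-OR, P(barking | causes) = 1 − (1−0.025)·∏(1−qᵢ) over the active causes.
Numerator (weight on configurations with passing raccoon): 0.99298*0.087 = 0.086389
Denominator P(barking | intruder): 0.922*0.913 + 0.99298*0.087 = 0.928175
P(passing raccoon | barking, intruder) = 0.086389/0.928175 ≈ 0.093

Pr(passing raccoon | barking, intruder) ≈ 0.093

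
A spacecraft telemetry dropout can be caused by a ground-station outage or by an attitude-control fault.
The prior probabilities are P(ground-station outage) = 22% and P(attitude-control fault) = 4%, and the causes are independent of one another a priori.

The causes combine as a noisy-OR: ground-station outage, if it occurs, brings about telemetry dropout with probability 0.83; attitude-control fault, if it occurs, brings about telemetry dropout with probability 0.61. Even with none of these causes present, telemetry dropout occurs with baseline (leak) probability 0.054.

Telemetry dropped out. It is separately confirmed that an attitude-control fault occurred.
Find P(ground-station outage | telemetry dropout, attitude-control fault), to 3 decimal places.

Under noisy-OR, P(telemetry dropout | causes) = 1 − (1−0.054)·∏(1−qᵢ) over the active causes.
By total probability over both values of ground-station outage:
  P(telemetry dropout | attitude-control fault) = 0.63106*0.78 + 0.93728*0.22
        = 0.492227 + 0.206202 = 0.698429
Configurations with ground-station outage contribute 0.206202, so
  P(ground-station outage | telemetry dropout, attitude-control fault) = 0.206202 / 0.698429 ≈ 0.295

P(ground-station outage | telemetry dropout, attitude-control fault) ≈ 0.295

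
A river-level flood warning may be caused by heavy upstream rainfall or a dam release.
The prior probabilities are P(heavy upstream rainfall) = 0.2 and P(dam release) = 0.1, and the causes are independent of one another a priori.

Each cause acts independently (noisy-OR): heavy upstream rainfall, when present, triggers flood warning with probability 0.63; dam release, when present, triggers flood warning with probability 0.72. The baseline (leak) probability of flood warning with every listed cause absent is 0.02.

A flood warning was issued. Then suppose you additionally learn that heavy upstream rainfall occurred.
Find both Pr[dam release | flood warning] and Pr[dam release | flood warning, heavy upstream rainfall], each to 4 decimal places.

Pr[dam release | flood warning] ≈ 0.3705; Pr[dam release | flood warning, heavy upstream rainfall] ≈ 0.1354

Under noisy-OR, P(flood warning | causes) = 1 − (1−0.02)·∏(1−qᵢ) over the active causes.
Numerator (weight on configurations with dam release): 0.058048 + 0.017969 = 0.076017
The normalizing constant is 0.02·0.8·0.9 + 0.7256·0.8·0.1 + 0.6374·0.2·0.9 + 0.898472·0.2·0.1 = 0.205149
P(dam release | flood warning) = 0.076017/0.205149 ≈ 0.3705

With the extra evidence:
By total probability over both values of dam release:
  P(flood warning | heavy upstream rainfall) = 0.6374*0.9 + 0.898472*0.1
        = 0.573660 + 0.089847 = 0.663507
Configurations with dam release contribute 0.089847, so
  P(dam release | flood warning, heavy upstream rainfall) = 0.089847 / 0.663507 ≈ 0.1354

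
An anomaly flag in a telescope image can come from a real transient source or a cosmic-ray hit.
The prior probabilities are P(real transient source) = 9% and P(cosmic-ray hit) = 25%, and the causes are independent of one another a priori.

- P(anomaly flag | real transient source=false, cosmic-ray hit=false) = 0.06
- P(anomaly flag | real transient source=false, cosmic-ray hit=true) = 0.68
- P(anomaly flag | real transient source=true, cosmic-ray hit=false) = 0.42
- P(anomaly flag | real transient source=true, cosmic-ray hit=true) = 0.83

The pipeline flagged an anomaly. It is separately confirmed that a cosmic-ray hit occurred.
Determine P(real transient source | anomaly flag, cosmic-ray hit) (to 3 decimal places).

P(anomaly flag | cosmic-ray hit) = 0.68×0.91 + 0.83×0.09 = 0.618800 + 0.074700 = 0.693500
The real transient source-present share is 0.83×0.09 = 0.074700.
P(real transient source | anomaly flag, cosmic-ray hit) = 0.074700 / 0.693500 ≈ 0.108

P(real transient source | anomaly flag, cosmic-ray hit) ≈ 0.108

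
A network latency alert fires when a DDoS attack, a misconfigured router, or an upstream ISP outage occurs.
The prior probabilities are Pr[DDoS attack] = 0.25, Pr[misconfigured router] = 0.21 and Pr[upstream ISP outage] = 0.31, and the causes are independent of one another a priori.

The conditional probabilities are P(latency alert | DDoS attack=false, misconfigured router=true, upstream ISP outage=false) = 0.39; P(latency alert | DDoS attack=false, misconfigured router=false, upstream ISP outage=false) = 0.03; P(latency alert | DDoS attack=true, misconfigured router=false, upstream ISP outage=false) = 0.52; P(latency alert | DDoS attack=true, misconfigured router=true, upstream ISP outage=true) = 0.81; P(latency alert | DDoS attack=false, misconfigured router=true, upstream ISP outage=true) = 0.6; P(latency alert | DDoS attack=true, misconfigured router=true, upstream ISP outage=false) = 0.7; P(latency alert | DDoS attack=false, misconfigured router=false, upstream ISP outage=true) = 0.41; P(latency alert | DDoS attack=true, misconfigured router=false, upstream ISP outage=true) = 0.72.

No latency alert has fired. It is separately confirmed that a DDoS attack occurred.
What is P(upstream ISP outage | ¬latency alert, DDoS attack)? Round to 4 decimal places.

P(upstream ISP outage | ¬latency alert, DDoS attack) ≈ 0.2097

Weight on upstream ISP outage=true, given the evidence: 0.068572 + 0.012369 = 0.080941
The normalizing constant is 0.48*0.79*0.69 + 0.28*0.79*0.31 + 0.3*0.21*0.69 + 0.19*0.21*0.31 = 0.386059
Posterior = 0.080941 / 0.386059 ≈ 0.2097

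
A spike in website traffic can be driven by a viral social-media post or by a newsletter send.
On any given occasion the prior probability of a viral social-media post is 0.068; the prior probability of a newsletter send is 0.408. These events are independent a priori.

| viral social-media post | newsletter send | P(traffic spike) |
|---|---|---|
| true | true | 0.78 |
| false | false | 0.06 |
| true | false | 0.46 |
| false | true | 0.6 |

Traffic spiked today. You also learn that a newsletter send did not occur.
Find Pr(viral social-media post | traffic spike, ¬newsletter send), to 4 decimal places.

P(traffic spike | ¬newsletter send) = 0.06×0.932 + 0.46×0.068 = 0.055920 + 0.031280 = 0.087200
Restricting to configurations with viral social-media post present: 0.46×0.068 = 0.031280.
So P(viral social-media post | traffic spike, ¬newsletter send) = 0.031280/0.087200 ≈ 0.3587.

Pr(viral social-media post | traffic spike, ¬newsletter send) ≈ 0.3587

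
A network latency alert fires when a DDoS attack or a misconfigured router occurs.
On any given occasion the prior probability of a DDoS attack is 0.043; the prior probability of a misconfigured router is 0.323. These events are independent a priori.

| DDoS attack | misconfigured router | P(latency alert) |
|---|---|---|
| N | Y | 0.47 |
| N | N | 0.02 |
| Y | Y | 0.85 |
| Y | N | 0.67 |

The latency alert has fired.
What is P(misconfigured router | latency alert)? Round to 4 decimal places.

P(latency alert) = 0.02×0.957×0.677 + 0.47×0.957×0.323 + 0.67×0.043×0.677 + 0.85×0.043×0.323 = 0.012958 + 0.145282 + 0.019504 + 0.011806 = 0.189550
The misconfigured router-present share is 0.145282 + 0.011806 = 0.157088.
So P(misconfigured router | latency alert) = 0.157088/0.189550 ≈ 0.8287.

P(misconfigured router | latency alert) ≈ 0.8287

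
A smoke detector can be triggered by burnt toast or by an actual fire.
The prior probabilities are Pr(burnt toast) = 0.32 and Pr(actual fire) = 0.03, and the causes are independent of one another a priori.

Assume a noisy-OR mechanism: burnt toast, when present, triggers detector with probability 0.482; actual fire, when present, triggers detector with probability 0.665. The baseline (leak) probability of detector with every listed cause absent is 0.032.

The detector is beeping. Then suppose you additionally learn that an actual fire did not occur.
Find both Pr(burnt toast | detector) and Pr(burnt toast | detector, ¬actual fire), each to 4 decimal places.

Under noisy-OR, P(detector | causes) = 1 − (1−0.032)·∏(1−qᵢ) over the active causes.
For the numerator, keep only burnt toast=true terms: 0.154758 + 0.007987 = 0.162745
Normalizer over all consistent configurations: 0.032·0.68·0.97 + 0.67572·0.68·0.03 + 0.498576·0.32·0.97 + 0.832023·0.32·0.03 = 0.197637
P(burnt toast | detector) = 0.162745/0.197637 ≈ 0.8235

Now also conditioning on actual fire≠true:
Numerator (weight on configurations with burnt toast): 0.498576*0.32 = 0.159544
The normalizing constant is 0.032*0.68 + 0.498576*0.32 = 0.181304
P(burnt toast | detector, ¬actual fire) = 0.159544/0.181304 ≈ 0.8800
With actual fire excluded, burnt toast must carry more of the explanatory weight for the detector.

Pr(burnt toast | detector) ≈ 0.8235; Pr(burnt toast | detector, ¬actual fire) ≈ 0.8800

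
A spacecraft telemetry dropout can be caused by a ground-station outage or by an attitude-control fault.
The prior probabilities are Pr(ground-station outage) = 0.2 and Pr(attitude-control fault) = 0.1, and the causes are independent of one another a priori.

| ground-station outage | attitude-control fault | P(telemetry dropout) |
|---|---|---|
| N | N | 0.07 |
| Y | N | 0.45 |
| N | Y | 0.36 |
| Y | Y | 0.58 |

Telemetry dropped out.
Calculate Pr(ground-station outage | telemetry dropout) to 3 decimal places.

Pr(ground-station outage | telemetry dropout) ≈ 0.539

Numerator (weight on configurations with ground-station outage): 0.081000 + 0.011600 = 0.092600
Normalizer over all consistent configurations: 0.07*0.8*0.9 + 0.36*0.8*0.1 + 0.45*0.2*0.9 + 0.58*0.2*0.1 = 0.171800
Posterior = 0.092600 / 0.171800 ≈ 0.539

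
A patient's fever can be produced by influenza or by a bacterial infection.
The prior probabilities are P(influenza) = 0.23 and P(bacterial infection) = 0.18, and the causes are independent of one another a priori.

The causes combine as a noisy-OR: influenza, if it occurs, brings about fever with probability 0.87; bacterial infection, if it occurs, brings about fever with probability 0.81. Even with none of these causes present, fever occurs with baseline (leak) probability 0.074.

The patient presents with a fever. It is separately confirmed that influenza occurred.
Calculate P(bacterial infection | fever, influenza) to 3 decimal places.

Under noisy-OR, P(fever | causes) = 1 − (1−0.074)·∏(1−qᵢ) over the active causes.
P(fever | influenza) = 0.87962×0.82 + 0.977128×0.18 = 0.721288 + 0.175883 = 0.897171
Restricting to configurations with bacterial infection present: 0.977128×0.18 = 0.175883.
So P(bacterial infection | fever, influenza) = 0.175883/0.897171 ≈ 0.196.

P(bacterial infection | fever, influenza) ≈ 0.196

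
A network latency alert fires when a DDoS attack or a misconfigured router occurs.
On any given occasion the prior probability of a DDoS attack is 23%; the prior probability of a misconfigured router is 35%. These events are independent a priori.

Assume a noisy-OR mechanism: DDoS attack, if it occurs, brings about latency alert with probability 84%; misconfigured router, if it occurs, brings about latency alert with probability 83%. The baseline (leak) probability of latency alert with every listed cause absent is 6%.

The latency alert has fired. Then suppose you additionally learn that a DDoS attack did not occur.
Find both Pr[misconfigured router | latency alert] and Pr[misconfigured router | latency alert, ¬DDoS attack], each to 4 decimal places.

Under noisy-OR, P(latency alert | causes) = 1 − (1−0.06)·∏(1−qᵢ) over the active causes.
P(latency alert) = 0.06·0.77·0.65 + 0.8402·0.77·0.35 + 0.8496·0.23·0.65 + 0.974432·0.23·0.35 = 0.030030 + 0.226434 + 0.127015 + 0.078442 = 0.461921
The misconfigured router-present share is 0.226434 + 0.078442 = 0.304876.
So P(misconfigured router | latency alert) = 0.304876/0.461921 ≈ 0.6600.

Now condition on the additional information:
Enumerate both values of misconfigured router and weight by the priors:
  P(latency alert | ¬DDoS attack) = 0.06*0.65 + 0.8402*0.35
        = 0.039000 + 0.294070 = 0.333070
The terms with misconfigured router present sum to 0.294070, so
  P(misconfigured router | latency alert, ¬DDoS attack) = 0.294070 / 0.333070 ≈ 0.8829

Pr[misconfigured router | latency alert] ≈ 0.6600; Pr[misconfigured router | latency alert, ¬DDoS attack] ≈ 0.8829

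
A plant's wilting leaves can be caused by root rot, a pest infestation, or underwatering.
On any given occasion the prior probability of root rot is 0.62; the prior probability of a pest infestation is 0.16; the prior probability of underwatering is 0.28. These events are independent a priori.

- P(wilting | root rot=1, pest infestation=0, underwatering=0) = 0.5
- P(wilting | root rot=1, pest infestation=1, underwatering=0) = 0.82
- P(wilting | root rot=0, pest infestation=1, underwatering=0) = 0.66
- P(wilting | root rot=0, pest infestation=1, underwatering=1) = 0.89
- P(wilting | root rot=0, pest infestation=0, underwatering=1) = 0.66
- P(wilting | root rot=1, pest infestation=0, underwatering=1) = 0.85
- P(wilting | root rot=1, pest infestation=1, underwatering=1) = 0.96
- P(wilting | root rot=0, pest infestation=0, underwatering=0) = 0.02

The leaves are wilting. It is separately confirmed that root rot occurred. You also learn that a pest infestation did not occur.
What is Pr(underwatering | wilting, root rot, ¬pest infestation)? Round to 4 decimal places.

Pr(underwatering | wilting, root rot, ¬pest infestation) ≈ 0.3980

P(wilting | root rot, ¬pest infestation) = 0.5×0.72 + 0.85×0.28 = 0.360000 + 0.238000 = 0.598000
Restricting to configurations with underwatering present: 0.85×0.28 = 0.238000.
Hence the posterior is 0.238000/0.598000 ≈ 0.3980.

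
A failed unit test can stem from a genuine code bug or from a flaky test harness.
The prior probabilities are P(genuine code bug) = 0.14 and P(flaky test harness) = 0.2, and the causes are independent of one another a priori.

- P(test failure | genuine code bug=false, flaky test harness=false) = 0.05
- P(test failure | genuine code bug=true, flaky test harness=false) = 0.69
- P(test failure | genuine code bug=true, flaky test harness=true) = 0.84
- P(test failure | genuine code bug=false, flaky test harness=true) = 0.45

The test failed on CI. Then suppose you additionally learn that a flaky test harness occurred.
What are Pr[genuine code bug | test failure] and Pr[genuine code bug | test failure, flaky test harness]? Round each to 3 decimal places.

Sum P(test failure|·) weighted by the priors over the 4 (genuine code bug, flaky test harness) configurations:
  P(test failure) = 0.05×0.86×0.8 + 0.45×0.86×0.2 + 0.69×0.14×0.8 + 0.84×0.14×0.2
        = 0.034400 + 0.077400 + 0.077280 + 0.023520 = 0.212600
The terms with genuine code bug present sum to 0.100800, so
  P(genuine code bug | test failure) = 0.100800 / 0.212600 ≈ 0.474

Now also conditioning on flaky test harness=true:
P(test failure | flaky test harness) = 0.45*0.86 + 0.84*0.14 = 0.387000 + 0.117600 = 0.504600
The genuine code bug-present share is 0.84*0.14 = 0.117600.
So P(genuine code bug | test failure, flaky test harness) = 0.117600/0.504600 ≈ 0.233.
— flaky test harness explains away the evidence for genuine code bug.

Pr[genuine code bug | test failure] ≈ 0.474; Pr[genuine code bug | test failure, flaky test harness] ≈ 0.233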